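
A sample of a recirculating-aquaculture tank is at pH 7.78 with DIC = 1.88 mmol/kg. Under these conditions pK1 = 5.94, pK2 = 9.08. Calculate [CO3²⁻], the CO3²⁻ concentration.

α₂ = 1 / (1 + [H⁺]/K2 + [H⁺]²/(K1K2)) = 1 / (1 + 10^+1.30 + 10^-0.54)
   = 1 / (1 + 19.953 + 0.28840) = 1/21.241 = 0.04708
[CO3²⁻] = α₂ × DIC = 0.04708 × 1.88 = 0.0885 mmol/kg

[CO3²⁻] = 0.0885 mmol/kg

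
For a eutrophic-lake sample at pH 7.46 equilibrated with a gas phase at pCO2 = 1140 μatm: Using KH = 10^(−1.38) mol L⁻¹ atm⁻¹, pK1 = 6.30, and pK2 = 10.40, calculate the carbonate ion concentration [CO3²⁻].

[CO2*] = KH · pCO2 = 10^(−1.38) × 1140×10^-6 = 4.752×10^-5 mol/L
α₀ = 1/(1 + K1/[H⁺] + K1K2/[H⁺]²) = 1/(1 + 10^+1.16 + 10^-1.78) = 0.06464
DIC = [CO2*]/α₀ = 4.752×10^-5 / 0.06464 = 0.7352 mmol/L
[CO3²⁻] = α₂·DIC; α₂ = 0.001073, so [CO3²⁻] = 0.001073 × 0.7352 = 0.000789 mmol/L = 0.789 μmol/L

[CO3²⁻] = 0.789 μmol/L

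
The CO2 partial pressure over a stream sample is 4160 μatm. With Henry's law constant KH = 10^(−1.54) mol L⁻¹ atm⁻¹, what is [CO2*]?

[CO2*] = 120 μmol/L

KH = 10^(−1.54) = 2.884×10^-2 mol L⁻¹ atm⁻¹
[CO2*] = KH · pCO2 = 2.884×10^-2 × 4160×10^-6 atm = 1.20×10^-4 mol/L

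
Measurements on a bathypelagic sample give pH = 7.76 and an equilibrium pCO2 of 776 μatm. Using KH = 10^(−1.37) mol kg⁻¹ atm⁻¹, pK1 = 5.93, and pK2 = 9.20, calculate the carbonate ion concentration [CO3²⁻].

[CO3²⁻] = 0.0813 mmol/kg

[CO2*] = KH · pCO2 = 10^(−1.37) × 776×10^-6 = 3.310×10^-5 mol/kg
α₀ = 1/(1 + K1/[H⁺] + K1K2/[H⁺]²) = 1/(1 + 10^+1.83 + 10^+0.39) = 0.01407
DIC = [CO2*]/α₀ = 3.310×10^-5 / 0.01407 = 2.352 mmol/kg
[CO3²⁻] = α₂·DIC; α₂ = 0.03454, so [CO3²⁻] = 0.03454 × 2.352 = 0.0813 mmol/kg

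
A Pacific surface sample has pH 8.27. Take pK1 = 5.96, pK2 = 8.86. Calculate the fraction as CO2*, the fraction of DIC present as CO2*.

α₀ = 1 / (1 + K1/[H⁺] + K1K2/[H⁺]²) = 1 / (1 + 10^+2.31 + 10^+1.72)
   = 1 / (1 + 204.17 + 52.481) = 1/257.65 = 0.003881

α₀ = 0.00388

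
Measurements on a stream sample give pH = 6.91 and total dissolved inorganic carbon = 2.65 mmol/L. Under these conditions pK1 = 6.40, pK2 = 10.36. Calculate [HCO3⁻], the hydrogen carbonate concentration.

α₁ = 1 / (1 + [H⁺]/K1 + K2/[H⁺]) = 1 / (1 + 10^-0.51 + 10^-3.45)
   = 1 / (1 + 0.30903 + 0.00035481) = 1/1.3094 = 0.7637
[HCO3⁻] = α₁ × DIC = 0.7637 × 2.65 = 2.02 mmol/L

[HCO3⁻] = 2.02 mmol/L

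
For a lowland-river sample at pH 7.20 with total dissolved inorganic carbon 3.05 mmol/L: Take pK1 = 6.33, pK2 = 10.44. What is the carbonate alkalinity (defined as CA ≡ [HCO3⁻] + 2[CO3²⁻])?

CA = 2.69 mmol/L

CA = [HCO3⁻] + 2[CO3²⁻] = (α₁ + 2α₂)·DIC
At pH 7.20: [H⁺]/K1 = 10^-0.87 = 0.13490, K2/[H⁺] = 10^-3.24 = 0.00057544
α₁ = 1/(1 + 0.13490 + 0.00057544) = 1/1.1355 = 0.8807; α₂ = α₁·K2/[H⁺] = 0.0005068
α₁ + 2α₂ = 0.8817
CA = 0.8817 × 3.05 = 2.69 mmol/L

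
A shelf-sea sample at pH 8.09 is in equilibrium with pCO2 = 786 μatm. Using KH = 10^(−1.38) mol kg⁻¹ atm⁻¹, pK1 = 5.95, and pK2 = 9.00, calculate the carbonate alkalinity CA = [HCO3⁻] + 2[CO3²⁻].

[CO2*] = KH · pCO2 = 10^(−1.38) × 786×10^-6 = 3.277×10^-5 mol/kg
α₀ = 1/(1 + K1/[H⁺] + K1K2/[H⁺]²) = 1/(1 + 10^+2.14 + 10^+1.23) = 0.006409
DIC = [CO2*]/α₀ = 3.277×10^-5 / 0.006409 = 5.112 mmol/kg
CA = (α₁ + 2α₂)·DIC = (0.8847 + 2×0.1088) × 5.112 = 5.64 mmol/kg

CA = 5.64 mmol/kg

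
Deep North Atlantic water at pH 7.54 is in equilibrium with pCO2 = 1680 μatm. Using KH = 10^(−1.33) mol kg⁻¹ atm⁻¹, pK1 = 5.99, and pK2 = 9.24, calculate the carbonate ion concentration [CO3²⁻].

[CO3²⁻] = 0.0556 mmol/kg

[CO2*] = KH · pCO2 = 10^(−1.33) × 1680×10^-6 = 7.858×10^-5 mol/kg
α₀ = 1/(1 + K1/[H⁺] + K1K2/[H⁺]²) = 1/(1 + 10^+1.55 + 10^-0.15) = 0.02689
DIC = [CO2*]/α₀ = 7.858×10^-5 / 0.02689 = 2.922 mmol/kg
[CO3²⁻] = α₂·DIC; α₂ = 0.01904, so [CO3²⁻] = 0.01904 × 2.922 = 0.0556 mmol/kg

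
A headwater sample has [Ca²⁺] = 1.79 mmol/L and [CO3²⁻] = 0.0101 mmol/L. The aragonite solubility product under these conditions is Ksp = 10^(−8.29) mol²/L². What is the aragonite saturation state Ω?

Ksp = 10^(−8.29) = 5.129×10^-9
Ω = [Ca²⁺][CO3²⁻]/Ksp = (1.79×10^-3)(0.0101×10^-3) / 5.129×10^-9 = 3.53

Ω = 3.53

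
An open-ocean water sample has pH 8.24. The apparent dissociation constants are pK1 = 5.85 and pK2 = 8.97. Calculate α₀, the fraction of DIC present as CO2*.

α₀ = 1 / (1 + K1/[H⁺] + K1K2/[H⁺]²) = 1 / (1 + 10^+2.39 + 10^+1.66)
   = 1 / (1 + 245.47 + 45.709) = 1/292.18 = 0.003423

α₀ = 0.00342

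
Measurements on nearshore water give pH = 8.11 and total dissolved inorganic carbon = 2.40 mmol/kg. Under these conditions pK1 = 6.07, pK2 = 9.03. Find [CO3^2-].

[CO3²⁻] = 0.255 mmol/kg

α₂ = 1 / (1 + [H⁺]/K2 + [H⁺]²/(K1K2)) = 1 / (1 + 10^+0.92 + 10^-1.12)
   = 1 / (1 + 8.3176 + 0.075858) = 1/9.3935 = 0.1065
[CO3²⁻] = α₂ × DIC = 0.1065 × 2.40 = 0.255 mmol/kg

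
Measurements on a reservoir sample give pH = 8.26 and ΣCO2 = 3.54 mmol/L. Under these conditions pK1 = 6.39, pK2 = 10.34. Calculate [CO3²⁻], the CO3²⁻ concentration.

α₂ = 1 / (1 + [H⁺]/K2 + [H⁺]²/(K1K2)) = 1 / (1 + 10^+2.08 + 10^+0.21)
   = 1 / (1 + 120.23 + 1.6218) = 1/122.85 = 0.008140
[CO3²⁻] = α₂ × DIC = 0.008140 × 3.54 = 0.0288 mmol/L

[CO3²⁻] = 0.0288 mmol/L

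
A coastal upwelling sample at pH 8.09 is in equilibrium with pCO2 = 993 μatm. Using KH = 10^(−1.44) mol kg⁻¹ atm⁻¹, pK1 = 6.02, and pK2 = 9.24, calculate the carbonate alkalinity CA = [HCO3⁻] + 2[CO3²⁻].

[CO2*] = KH · pCO2 = 10^(−1.44) × 993×10^-6 = 3.605×10^-5 mol/kg
α₀ = 1/(1 + K1/[H⁺] + K1K2/[H⁺]²) = 1/(1 + 10^+2.07 + 10^+0.92) = 0.007886
DIC = [CO2*]/α₀ = 3.605×10^-5 / 0.007886 = 4.572 mmol/kg
CA = (α₁ + 2α₂)·DIC = (0.9265 + 2×0.06559) × 4.572 = 4.84 mmol/kg

CA = 4.84 mmol/kg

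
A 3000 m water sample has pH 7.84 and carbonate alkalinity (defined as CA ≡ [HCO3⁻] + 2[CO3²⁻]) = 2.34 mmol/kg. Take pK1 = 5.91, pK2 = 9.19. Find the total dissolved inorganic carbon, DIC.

CA = [HCO3⁻] + 2[CO3²⁻] = (α₁ + 2α₂)·DIC
At pH 7.84: [H⁺]/K1 = 10^-1.93 = 0.011749, K2/[H⁺] = 10^-1.35 = 0.044668
α₁ = 1/(1 + 0.011749 + 0.044668) = 1/1.0564 = 0.9466; α₂ = α₁·K2/[H⁺] = 0.04228
α₁ + 2α₂ = 1.0312
DIC = CA / (α₁ + 2α₂) = 2.34 / 1.0312 = 2.27 mmol/kg

DIC = 2.27 mmol/kg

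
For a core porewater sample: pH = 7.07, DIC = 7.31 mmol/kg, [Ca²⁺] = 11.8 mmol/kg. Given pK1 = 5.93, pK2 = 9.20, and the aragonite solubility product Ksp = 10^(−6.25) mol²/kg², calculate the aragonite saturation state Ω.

α₂ = 1 / (1 + [H⁺]/K2 + [H⁺]²/(K1K2)) = 1 / (1 + 10^+2.13 + 10^+0.99)
   = 1 / (1 + 134.90 + 9.7724) = 1/145.67 = 0.006865
[CO3²⁻] = α₂ × DIC = 0.006865 × 7.31 = 0.05018 mmol/kg
Ksp = 10^(−6.25) = 5.623×10^-7
Ω = [Ca²⁺][CO3²⁻]/Ksp = (11.8×10^-3)(5.018×10^-5) / 5.623×10^-7 = 1.05

Ω = 1.05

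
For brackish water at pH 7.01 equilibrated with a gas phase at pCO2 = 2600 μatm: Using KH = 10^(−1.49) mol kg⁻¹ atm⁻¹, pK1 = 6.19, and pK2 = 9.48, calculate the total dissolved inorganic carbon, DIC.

DIC = 0.642 mmol/kg

[CO2*] = KH · pCO2 = 10^(−1.49) × 2600×10^-6 = 8.413×10^-5 mol/kg
α₀ = 1/(1 + K1/[H⁺] + K1K2/[H⁺]²) = 1/(1 + 10^+0.82 + 10^-1.65) = 0.1311
DIC = [CO2*]/α₀ = 8.413×10^-5 / 0.1311 = 0.642 mmol/kg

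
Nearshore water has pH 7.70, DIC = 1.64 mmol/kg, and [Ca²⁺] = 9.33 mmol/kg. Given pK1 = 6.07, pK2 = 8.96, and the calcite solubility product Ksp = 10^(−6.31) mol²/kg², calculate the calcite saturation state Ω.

Ω = 1.59

α₂ = 1 / (1 + [H⁺]/K2 + [H⁺]²/(K1K2)) = 1 / (1 + 10^+1.26 + 10^-0.37)
   = 1 / (1 + 18.197 + 0.42658) = 1/19.624 = 0.05096
[CO3²⁻] = α₂ × DIC = 0.05096 × 1.64 = 0.08357 mmol/kg
Ksp = 10^(−6.31) = 4.898×10^-7
Ω = [Ca²⁺][CO3²⁻]/Ksp = (9.33×10^-3)(8.357×10^-5) / 4.898×10^-7 = 1.59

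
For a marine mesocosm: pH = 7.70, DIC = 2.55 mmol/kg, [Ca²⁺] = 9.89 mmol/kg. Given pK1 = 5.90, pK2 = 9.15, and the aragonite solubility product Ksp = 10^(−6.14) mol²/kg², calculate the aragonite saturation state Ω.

α₂ = 1 / (1 + [H⁺]/K2 + [H⁺]²/(K1K2)) = 1 / (1 + 10^+1.45 + 10^-0.35)
   = 1 / (1 + 28.184 + 0.44668) = 1/29.631 = 0.03375
[CO3²⁻] = α₂ × DIC = 0.03375 × 2.55 = 0.08606 mmol/kg
Ksp = 10^(−6.14) = 7.244×10^-7
Ω = [Ca²⁺][CO3²⁻]/Ksp = (9.89×10^-3)(8.606×10^-5) / 7.244×10^-7 = 1.17

Ω = 1.17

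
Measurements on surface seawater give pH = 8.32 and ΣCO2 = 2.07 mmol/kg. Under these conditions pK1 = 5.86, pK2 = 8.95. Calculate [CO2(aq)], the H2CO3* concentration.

α₀ = 1 / (1 + K1/[H⁺] + K1K2/[H⁺]²) = 1 / (1 + 10^+2.46 + 10^+1.83)
   = 1 / (1 + 288.40 + 67.608) = 1/357.01 = 0.002801
[CO2*] = α₀ × DIC = 0.002801 × 2.07 = 0.00580 mmol/kg = 5.80 μmol/kg

[CO2*] = 5.80 μmol/kg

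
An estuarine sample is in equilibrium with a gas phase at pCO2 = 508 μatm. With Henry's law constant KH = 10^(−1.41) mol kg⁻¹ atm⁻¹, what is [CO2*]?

[CO2*] = 19.8 μmol/kg

KH = 10^(−1.41) = 3.890×10^-2 mol kg⁻¹ atm⁻¹
[CO2*] = KH · pCO2 = 3.890×10^-2 × 508×10^-6 atm = 1.98×10^-5 mol/kg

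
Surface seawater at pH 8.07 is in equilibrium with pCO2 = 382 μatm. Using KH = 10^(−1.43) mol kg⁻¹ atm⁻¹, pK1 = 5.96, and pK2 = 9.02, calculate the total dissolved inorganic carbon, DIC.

DIC = 2.05 mmol/kg

[CO2*] = KH · pCO2 = 10^(−1.43) × 382×10^-6 = 1.419×10^-5 mol/kg
α₀ = 1/(1 + K1/[H⁺] + K1K2/[H⁺]²) = 1/(1 + 10^+2.11 + 10^+1.16) = 0.006931
DIC = [CO2*]/α₀ = 1.419×10^-5 / 0.006931 = 2.05 mmol/kg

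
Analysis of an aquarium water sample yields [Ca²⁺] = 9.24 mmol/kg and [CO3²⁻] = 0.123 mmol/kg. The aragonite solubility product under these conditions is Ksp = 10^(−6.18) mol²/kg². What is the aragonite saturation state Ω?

Ω = 1.72

Ksp = 10^(−6.18) = 6.607×10^-7
Ω = [Ca²⁺][CO3²⁻]/Ksp = (9.24×10^-3)(0.123×10^-3) / 6.607×10^-7 = 1.72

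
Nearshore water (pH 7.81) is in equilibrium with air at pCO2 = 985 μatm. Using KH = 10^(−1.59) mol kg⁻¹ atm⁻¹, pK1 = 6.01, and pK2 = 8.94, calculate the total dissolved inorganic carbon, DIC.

[CO2*] = KH · pCO2 = 10^(−1.59) × 985×10^-6 = 2.532×10^-5 mol/kg
α₀ = 1/(1 + K1/[H⁺] + K1K2/[H⁺]²) = 1/(1 + 10^+1.80 + 10^+0.67) = 0.01454
DIC = [CO2*]/α₀ = 2.532×10^-5 / 0.01454 = 1.74 mmol/kg

DIC = 1.74 mmol/kg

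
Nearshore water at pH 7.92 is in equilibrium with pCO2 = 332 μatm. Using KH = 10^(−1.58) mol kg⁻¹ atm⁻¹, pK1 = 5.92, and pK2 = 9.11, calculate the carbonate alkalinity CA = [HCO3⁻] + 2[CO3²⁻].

CA = 0.986 mmol/kg

[CO2*] = KH · pCO2 = 10^(−1.58) × 332×10^-6 = 8.732×10^-6 mol/kg
α₀ = 1/(1 + K1/[H⁺] + K1K2/[H⁺]²) = 1/(1 + 10^+2.00 + 10^+0.81) = 0.009306
DIC = [CO2*]/α₀ = 8.732×10^-6 / 0.009306 = 0.9384 mmol/kg
CA = (α₁ + 2α₂)·DIC = (0.9306 + 2×0.06009) × 0.9384 = 0.986 mmol/kg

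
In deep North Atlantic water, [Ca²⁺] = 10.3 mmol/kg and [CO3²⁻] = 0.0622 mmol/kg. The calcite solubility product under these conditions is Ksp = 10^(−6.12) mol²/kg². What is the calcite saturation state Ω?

Ω = 0.845

Ksp = 10^(−6.12) = 7.586×10^-7
Ω = [Ca²⁺][CO3²⁻]/Ksp = (10.3×10^-3)(0.0622×10^-3) / 7.586×10^-7 = 0.845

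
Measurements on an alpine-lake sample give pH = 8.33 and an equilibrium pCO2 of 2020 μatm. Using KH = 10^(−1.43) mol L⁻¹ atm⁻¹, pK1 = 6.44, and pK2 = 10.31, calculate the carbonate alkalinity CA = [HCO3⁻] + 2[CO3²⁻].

CA = 5.95 mmol/L

[CO2*] = KH · pCO2 = 10^(−1.43) × 2020×10^-6 = 7.505×10^-5 mol/L
α₀ = 1/(1 + K1/[H⁺] + K1K2/[H⁺]²) = 1/(1 + 10^+1.89 + 10^-0.09) = 0.01259
DIC = [CO2*]/α₀ = 7.505×10^-5 / 0.01259 = 5.962 mmol/L
CA = (α₁ + 2α₂)·DIC = (0.9772 + 2×0.01023) × 5.962 = 5.95 mmol/L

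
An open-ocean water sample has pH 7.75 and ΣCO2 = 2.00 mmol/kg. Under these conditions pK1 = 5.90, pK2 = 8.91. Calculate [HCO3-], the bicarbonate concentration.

α₁ = 1 / (1 + [H⁺]/K1 + K2/[H⁺]) = 1 / (1 + 10^-1.85 + 10^-1.16)
   = 1 / (1 + 0.014125 + 0.069183) = 1/1.0833 = 0.9231
[HCO3⁻] = α₁ × DIC = 0.9231 × 2.00 = 1.85 mmol/kg

[HCO3⁻] = 1.85 mmol/kg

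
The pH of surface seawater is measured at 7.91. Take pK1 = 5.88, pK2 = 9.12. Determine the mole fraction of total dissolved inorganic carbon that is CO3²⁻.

α₂ = 0.0576

α₂ = 1 / (1 + [H⁺]/K2 + [H⁺]²/(K1K2)) = 1 / (1 + 10^+1.21 + 10^-0.82)
   = 1 / (1 + 16.218 + 0.15136) = 1/17.369 = 0.05757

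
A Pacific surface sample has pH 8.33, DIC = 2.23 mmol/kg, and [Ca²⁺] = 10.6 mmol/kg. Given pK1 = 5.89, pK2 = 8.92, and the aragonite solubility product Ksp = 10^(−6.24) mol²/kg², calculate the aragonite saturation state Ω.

α₂ = 1 / (1 + [H⁺]/K2 + [H⁺]²/(K1K2)) = 1 / (1 + 10^+0.59 + 10^-1.85)
   = 1 / (1 + 3.8905 + 0.014125) = 1/4.9046 = 0.2039
[CO3²⁻] = α₂ × DIC = 0.2039 × 2.23 = 0.4547 mmol/kg
Ksp = 10^(−6.24) = 5.754×10^-7
Ω = [Ca²⁺][CO3²⁻]/Ksp = (10.6×10^-3)(4.547×10^-4) / 5.754×10^-7 = 8.38

Ω = 8.38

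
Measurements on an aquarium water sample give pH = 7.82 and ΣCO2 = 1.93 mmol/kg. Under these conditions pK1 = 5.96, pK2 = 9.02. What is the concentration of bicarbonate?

α₁ = 1 / (1 + [H⁺]/K1 + K2/[H⁺]) = 1 / (1 + 10^-1.86 + 10^-1.20)
   = 1 / (1 + 0.013804 + 0.063096) = 1/1.0769 = 0.9286
[HCO3⁻] = α₁ × DIC = 0.9286 × 1.93 = 1.79 mmol/kg

[HCO3⁻] = 1.79 mmol/kg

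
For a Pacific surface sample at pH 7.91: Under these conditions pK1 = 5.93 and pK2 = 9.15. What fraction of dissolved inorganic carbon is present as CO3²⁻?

α₂ = 0.0539

α₂ = 1 / (1 + [H⁺]/K2 + [H⁺]²/(K1K2)) = 1 / (1 + 10^+1.24 + 10^-0.74)
   = 1 / (1 + 17.378 + 0.18197) = 1/18.560 = 0.05388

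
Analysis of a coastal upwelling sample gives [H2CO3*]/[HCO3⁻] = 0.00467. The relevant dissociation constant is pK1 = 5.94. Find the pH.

pH = 8.27

From K1 = [H⁺][HCO3⁻]/[H2CO3*]:  pH = pK1 − log₁₀([H2CO3*]/[HCO3⁻])
log₁₀(0.00467) = -2.331
pH = 5.94 − (-2.331) = 8.27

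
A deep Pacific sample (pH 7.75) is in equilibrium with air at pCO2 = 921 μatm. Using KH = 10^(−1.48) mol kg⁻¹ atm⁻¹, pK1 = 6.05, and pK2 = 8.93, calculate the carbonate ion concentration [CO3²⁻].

[CO3²⁻] = 0.101 mmol/kg

[CO2*] = KH · pCO2 = 10^(−1.48) × 921×10^-6 = 3.050×10^-5 mol/kg
α₀ = 1/(1 + K1/[H⁺] + K1K2/[H⁺]²) = 1/(1 + 10^+1.70 + 10^+0.52) = 0.01837
DIC = [CO2*]/α₀ = 3.050×10^-5 / 0.01837 = 1.660 mmol/kg
[CO3²⁻] = α₂·DIC; α₂ = 0.06084, so [CO3²⁻] = 0.06084 × 1.660 = 0.101 mmol/kg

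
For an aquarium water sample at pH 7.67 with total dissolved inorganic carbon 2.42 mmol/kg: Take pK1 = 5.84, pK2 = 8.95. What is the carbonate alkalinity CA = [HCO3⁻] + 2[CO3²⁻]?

CA = 2.51 mmol/kg

CA = [HCO3⁻] + 2[CO3²⁻] = (α₁ + 2α₂)·DIC
At pH 7.67: [H⁺]/K1 = 10^-1.83 = 0.014791, K2/[H⁺] = 10^-1.28 = 0.052481
α₁ = 1/(1 + 0.014791 + 0.052481) = 1/1.0673 = 0.9370; α₂ = α₁·K2/[H⁺] = 0.04917
α₁ + 2α₂ = 1.0353
CA = 1.0353 × 2.42 = 2.51 mmol/kg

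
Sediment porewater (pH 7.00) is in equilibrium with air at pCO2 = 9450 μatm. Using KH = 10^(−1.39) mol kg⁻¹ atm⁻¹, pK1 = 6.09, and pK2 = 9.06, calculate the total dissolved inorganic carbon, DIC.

[CO2*] = KH · pCO2 = 10^(−1.39) × 9450×10^-6 = 3.850×10^-4 mol/kg
α₀ = 1/(1 + K1/[H⁺] + K1K2/[H⁺]²) = 1/(1 + 10^+0.91 + 10^-1.15) = 0.1087
DIC = [CO2*]/α₀ = 3.850×10^-4 / 0.1087 = 3.54 mmol/kg

DIC = 3.54 mmol/kg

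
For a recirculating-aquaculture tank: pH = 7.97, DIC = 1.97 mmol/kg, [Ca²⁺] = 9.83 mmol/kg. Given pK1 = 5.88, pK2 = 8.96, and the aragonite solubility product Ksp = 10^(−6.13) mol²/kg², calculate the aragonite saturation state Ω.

α₂ = 1 / (1 + [H⁺]/K2 + [H⁺]²/(K1K2)) = 1 / (1 + 10^+0.99 + 10^-1.10)
   = 1 / (1 + 9.7724 + 0.079433) = 1/10.852 = 0.09215
[CO3²⁻] = α₂ × DIC = 0.09215 × 1.97 = 0.1815 mmol/kg
Ksp = 10^(−6.13) = 7.413×10^-7
Ω = [Ca²⁺][CO3²⁻]/Ksp = (9.83×10^-3)(1.815×10^-4) / 7.413×10^-7 = 2.41

Ω = 2.41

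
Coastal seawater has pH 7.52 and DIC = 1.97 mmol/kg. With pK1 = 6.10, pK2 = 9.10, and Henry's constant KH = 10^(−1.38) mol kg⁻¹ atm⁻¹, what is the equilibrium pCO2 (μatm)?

pCO2 = 1690 μatm

α₀ = 1 / (1 + K1/[H⁺] + K1K2/[H⁺]²) = 1 / (1 + 10^+1.42 + 10^-0.16)
   = 1 / (1 + 26.303 + 0.69183) = 1/27.995 = 0.03572
[CO2*] = α₀ × DIC = 0.03572 × 1.97 = 0.07037 mmol/kg
pCO2 = [CO2*]/KH = 7.037×10^-5 / 4.169×10^-2 = 1690 μatm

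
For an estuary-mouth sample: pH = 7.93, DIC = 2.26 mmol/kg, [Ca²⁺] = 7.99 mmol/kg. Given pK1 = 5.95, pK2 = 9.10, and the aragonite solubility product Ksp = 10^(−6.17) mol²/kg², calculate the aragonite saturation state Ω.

Ω = 1.67

α₂ = 1 / (1 + [H⁺]/K2 + [H⁺]²/(K1K2)) = 1 / (1 + 10^+1.17 + 10^-0.81)
   = 1 / (1 + 14.791 + 0.15488) = 1/15.946 = 0.06271
[CO3²⁻] = α₂ × DIC = 0.06271 × 2.26 = 0.1417 mmol/kg
Ksp = 10^(−6.17) = 6.761×10^-7
Ω = [Ca²⁺][CO3²⁻]/Ksp = (7.99×10^-3)(1.417×10^-4) / 6.761×10^-7 = 1.67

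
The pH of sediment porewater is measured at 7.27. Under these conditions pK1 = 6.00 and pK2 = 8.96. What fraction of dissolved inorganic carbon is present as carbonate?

α₂ = 1 / (1 + [H⁺]/K2 + [H⁺]²/(K1K2)) = 1 / (1 + 10^+1.69 + 10^+0.42)
   = 1 / (1 + 48.978 + 2.6303) = 1/52.608 = 0.01901

α₂ = 0.0190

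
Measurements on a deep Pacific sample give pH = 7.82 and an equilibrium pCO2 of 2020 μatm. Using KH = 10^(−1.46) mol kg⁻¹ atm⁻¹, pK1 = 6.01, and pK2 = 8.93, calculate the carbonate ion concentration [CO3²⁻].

[CO2*] = KH · pCO2 = 10^(−1.46) × 2020×10^-6 = 7.004×10^-5 mol/kg
α₀ = 1/(1 + K1/[H⁺] + K1K2/[H⁺]²) = 1/(1 + 10^+1.81 + 10^+0.70) = 0.01417
DIC = [CO2*]/α₀ = 7.004×10^-5 / 0.01417 = 4.943 mmol/kg
[CO3²⁻] = α₂·DIC; α₂ = 0.07101, so [CO3²⁻] = 0.07101 × 4.943 = 0.351 mmol/kg

[CO3²⁻] = 0.351 mmol/kg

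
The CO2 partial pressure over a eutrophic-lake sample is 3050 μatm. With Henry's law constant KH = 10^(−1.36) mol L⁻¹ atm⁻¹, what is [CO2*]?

KH = 10^(−1.36) = 4.365×10^-2 mol L⁻¹ atm⁻¹
[CO2*] = KH · pCO2 = 4.365×10^-2 × 3050×10^-6 atm = 1.33×10^-4 mol/L

[CO2*] = 133 μmol/L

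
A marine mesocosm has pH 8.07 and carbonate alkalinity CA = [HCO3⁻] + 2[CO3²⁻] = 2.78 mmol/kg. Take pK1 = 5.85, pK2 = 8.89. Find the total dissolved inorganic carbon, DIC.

CA = [HCO3⁻] + 2[CO3²⁻] = (α₁ + 2α₂)·DIC
At pH 8.07: [H⁺]/K1 = 10^-2.22 = 0.0060256, K2/[H⁺] = 10^-0.82 = 0.15136
α₁ = 1/(1 + 0.0060256 + 0.15136) = 1/1.1574 = 0.8640; α₂ = α₁·K2/[H⁺] = 0.1308
α₁ + 2α₂ = 1.1256
DIC = CA / (α₁ + 2α₂) = 2.78 / 1.1256 = 2.47 mmol/kg

DIC = 2.47 mmol/kg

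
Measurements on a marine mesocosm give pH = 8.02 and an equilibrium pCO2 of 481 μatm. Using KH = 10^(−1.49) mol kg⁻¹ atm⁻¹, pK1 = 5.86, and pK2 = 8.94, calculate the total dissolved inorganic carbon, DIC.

[CO2*] = KH · pCO2 = 10^(−1.49) × 481×10^-6 = 1.556×10^-5 mol/kg
α₀ = 1/(1 + K1/[H⁺] + K1K2/[H⁺]²) = 1/(1 + 10^+2.16 + 10^+1.24) = 0.006138
DIC = [CO2*]/α₀ = 1.556×10^-5 / 0.006138 = 2.54 mmol/kg

DIC = 2.54 mmol/kg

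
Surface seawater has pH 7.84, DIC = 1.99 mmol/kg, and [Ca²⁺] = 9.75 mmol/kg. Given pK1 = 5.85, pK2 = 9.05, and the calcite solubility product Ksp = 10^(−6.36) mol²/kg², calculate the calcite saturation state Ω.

Ω = 2.56

α₂ = 1 / (1 + [H⁺]/K2 + [H⁺]²/(K1K2)) = 1 / (1 + 10^+1.21 + 10^-0.78)
   = 1 / (1 + 16.218 + 0.16596) = 1/17.384 = 0.05752
[CO3²⁻] = α₂ × DIC = 0.05752 × 1.99 = 0.1145 mmol/kg
Ksp = 10^(−6.36) = 4.365×10^-7
Ω = [Ca²⁺][CO3²⁻]/Ksp = (9.75×10^-3)(1.145×10^-4) / 4.365×10^-7 = 2.56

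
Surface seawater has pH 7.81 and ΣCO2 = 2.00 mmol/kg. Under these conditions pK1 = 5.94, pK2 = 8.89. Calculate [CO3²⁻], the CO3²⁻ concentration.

[CO3²⁻] = 0.152 mmol/kg

α₂ = 1 / (1 + [H⁺]/K2 + [H⁺]²/(K1K2)) = 1 / (1 + 10^+1.08 + 10^-0.79)
   = 1 / (1 + 12.023 + 0.16218) = 1/13.185 = 0.07584
[CO3²⁻] = α₂ × DIC = 0.07584 × 2.00 = 0.152 mmol/kg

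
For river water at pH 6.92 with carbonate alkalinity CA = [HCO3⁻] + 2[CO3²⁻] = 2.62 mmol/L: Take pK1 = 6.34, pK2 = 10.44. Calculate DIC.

DIC = 3.31 mmol/L

CA = [HCO3⁻] + 2[CO3²⁻] = (α₁ + 2α₂)·DIC
At pH 6.92: [H⁺]/K1 = 10^-0.58 = 0.26303, K2/[H⁺] = 10^-3.52 = 0.00030200
α₁ = 1/(1 + 0.26303 + 0.00030200) = 1/1.2633 = 0.7916; α₂ = α₁·K2/[H⁺] = 0.0002390
α₁ + 2α₂ = 0.7920
DIC = CA / (α₁ + 2α₂) = 2.62 / 0.7920 = 3.31 mmol/L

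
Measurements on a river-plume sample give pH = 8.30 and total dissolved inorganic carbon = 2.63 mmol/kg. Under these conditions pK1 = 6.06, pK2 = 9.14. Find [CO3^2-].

α₂ = 1 / (1 + [H⁺]/K2 + [H⁺]²/(K1K2)) = 1 / (1 + 10^+0.84 + 10^-1.40)
   = 1 / (1 + 6.9183 + 0.039811) = 1/7.9581 = 0.1257
[CO3²⁻] = α₂ × DIC = 0.1257 × 2.63 = 0.330 mmol/kg

[CO3²⁻] = 0.330 mmol/kg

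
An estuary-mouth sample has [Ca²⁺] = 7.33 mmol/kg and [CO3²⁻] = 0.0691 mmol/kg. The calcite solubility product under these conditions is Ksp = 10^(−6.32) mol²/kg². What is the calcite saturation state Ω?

Ω = 1.06

Ksp = 10^(−6.32) = 4.786×10^-7
Ω = [Ca²⁺][CO3²⁻]/Ksp = (7.33×10^-3)(0.0691×10^-3) / 4.786×10^-7 = 1.06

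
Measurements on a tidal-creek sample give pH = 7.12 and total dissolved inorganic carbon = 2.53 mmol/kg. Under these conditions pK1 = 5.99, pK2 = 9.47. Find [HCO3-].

α₁ = 1 / (1 + [H⁺]/K1 + K2/[H⁺]) = 1 / (1 + 10^-1.13 + 10^-2.35)
   = 1 / (1 + 0.074131 + 0.0044668) = 1/1.0786 = 0.9271
[HCO3⁻] = α₁ × DIC = 0.9271 × 2.53 = 2.35 mmol/kg

[HCO3⁻] = 2.35 mmol/kg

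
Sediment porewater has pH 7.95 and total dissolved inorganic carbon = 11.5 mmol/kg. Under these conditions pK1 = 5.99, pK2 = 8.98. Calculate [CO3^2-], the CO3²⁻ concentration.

[CO3²⁻] = 0.972 mmol/kg

α₂ = 1 / (1 + [H⁺]/K2 + [H⁺]²/(K1K2)) = 1 / (1 + 10^+1.03 + 10^-0.93)
   = 1 / (1 + 10.715 + 0.11749) = 1/11.833 = 0.08451
[CO3²⁻] = α₂ × DIC = 0.08451 × 11.5 = 0.972 mmol/kg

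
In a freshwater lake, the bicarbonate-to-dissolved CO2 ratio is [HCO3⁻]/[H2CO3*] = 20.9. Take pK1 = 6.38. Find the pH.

pH = 7.70

From K1 = [H⁺][HCO3⁻]/[H2CO3*]:  pH = pK1 + log₁₀([HCO3⁻]/[H2CO3*])
log₁₀(20.9) = +1.320
pH = 6.38 + (+1.320) = 7.70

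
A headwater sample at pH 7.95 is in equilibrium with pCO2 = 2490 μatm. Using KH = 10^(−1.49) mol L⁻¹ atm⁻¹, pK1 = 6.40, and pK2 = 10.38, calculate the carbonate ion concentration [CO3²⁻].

[CO3²⁻] = 10.6 μmol/L

[CO2*] = KH · pCO2 = 10^(−1.49) × 2490×10^-6 = 8.057×10^-5 mol/L
α₀ = 1/(1 + K1/[H⁺] + K1K2/[H⁺]²) = 1/(1 + 10^+1.55 + 10^-0.88) = 0.02731
DIC = [CO2*]/α₀ = 8.057×10^-5 / 0.02731 = 2.950 mmol/L
[CO3²⁻] = α₂·DIC; α₂ = 0.003600, so [CO3²⁻] = 0.003600 × 2.950 = 0.0106 mmol/L = 10.6 μmol/L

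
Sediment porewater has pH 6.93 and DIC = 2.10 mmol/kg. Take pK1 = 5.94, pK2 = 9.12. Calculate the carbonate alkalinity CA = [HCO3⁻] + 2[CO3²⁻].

CA = 1.92 mmol/kg

CA = [HCO3⁻] + 2[CO3²⁻] = (α₁ + 2α₂)·DIC
At pH 6.93: [H⁺]/K1 = 10^-0.99 = 0.10233, K2/[H⁺] = 10^-2.19 = 0.0064565
α₁ = 1/(1 + 0.10233 + 0.0064565) = 1/1.1088 = 0.9019; α₂ = α₁·K2/[H⁺] = 0.005823
α₁ + 2α₂ = 0.9135
CA = 0.9135 × 2.10 = 1.92 mmol/kg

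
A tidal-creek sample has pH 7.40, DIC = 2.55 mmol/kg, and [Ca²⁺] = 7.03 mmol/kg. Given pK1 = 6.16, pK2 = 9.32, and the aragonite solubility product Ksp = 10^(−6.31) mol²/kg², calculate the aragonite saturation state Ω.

Ω = 0.411

α₂ = 1 / (1 + [H⁺]/K2 + [H⁺]²/(K1K2)) = 1 / (1 + 10^+1.92 + 10^+0.68)
   = 1 / (1 + 83.176 + 4.7863) = 1/88.963 = 0.01124
[CO3²⁻] = α₂ × DIC = 0.01124 × 2.55 = 0.02866 mmol/kg
Ksp = 10^(−6.31) = 4.898×10^-7
Ω = [Ca²⁺][CO3²⁻]/Ksp = (7.03×10^-3)(2.866×10^-5) / 4.898×10^-7 = 0.411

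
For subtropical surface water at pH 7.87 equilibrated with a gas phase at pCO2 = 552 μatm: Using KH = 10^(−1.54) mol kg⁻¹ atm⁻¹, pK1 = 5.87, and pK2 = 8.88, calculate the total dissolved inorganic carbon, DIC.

[CO2*] = KH · pCO2 = 10^(−1.54) × 552×10^-6 = 1.592×10^-5 mol/kg
α₀ = 1/(1 + K1/[H⁺] + K1K2/[H⁺]²) = 1/(1 + 10^+2.00 + 10^+0.99) = 0.009028
DIC = [CO2*]/α₀ = 1.592×10^-5 / 0.009028 = 1.76 mmol/kg

DIC = 1.76 mmol/kg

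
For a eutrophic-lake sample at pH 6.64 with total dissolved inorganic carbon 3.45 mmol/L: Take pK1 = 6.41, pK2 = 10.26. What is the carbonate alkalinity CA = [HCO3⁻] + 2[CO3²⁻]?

CA = 2.17 mmol/L

CA = [HCO3⁻] + 2[CO3²⁻] = (α₁ + 2α₂)·DIC
At pH 6.64: [H⁺]/K1 = 10^-0.23 = 0.58884, K2/[H⁺] = 10^-3.62 = 0.00023988
α₁ = 1/(1 + 0.58884 + 0.00023988) = 1/1.5891 = 0.6293; α₂ = α₁·K2/[H⁺] = 0.0001510
α₁ + 2α₂ = 0.6296
CA = 0.6296 × 3.45 = 2.17 mmol/L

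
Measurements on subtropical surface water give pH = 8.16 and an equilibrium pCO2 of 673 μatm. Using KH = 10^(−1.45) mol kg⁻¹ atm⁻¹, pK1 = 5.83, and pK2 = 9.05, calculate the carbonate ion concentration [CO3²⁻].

[CO2*] = KH · pCO2 = 10^(−1.45) × 673×10^-6 = 2.388×10^-5 mol/kg
α₀ = 1/(1 + K1/[H⁺] + K1K2/[H⁺]²) = 1/(1 + 10^+2.33 + 10^+1.44) = 0.004126
DIC = [CO2*]/α₀ = 2.388×10^-5 / 0.004126 = 5.787 mmol/kg
[CO3²⁻] = α₂·DIC; α₂ = 0.1137, so [CO3²⁻] = 0.1137 × 5.787 = 0.658 mmol/kg

[CO3²⁻] = 0.658 mmol/kg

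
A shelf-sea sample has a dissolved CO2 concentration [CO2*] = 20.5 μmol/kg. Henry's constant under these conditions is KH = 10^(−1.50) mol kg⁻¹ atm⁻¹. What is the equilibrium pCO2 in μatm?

pCO2 = 648 μatm

KH = 10^(−1.50) = 3.162×10^-2 mol kg⁻¹ atm⁻¹
pCO2 = [CO2*]/KH = 20.5×10^-6 / 3.162×10^-2 = 6.48×10^-4 atm = 648 μatm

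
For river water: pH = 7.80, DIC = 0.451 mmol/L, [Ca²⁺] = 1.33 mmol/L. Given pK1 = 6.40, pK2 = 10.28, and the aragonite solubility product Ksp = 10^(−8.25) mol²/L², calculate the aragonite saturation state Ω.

α₂ = 1 / (1 + [H⁺]/K2 + [H⁺]²/(K1K2)) = 1 / (1 + 10^+2.48 + 10^+1.08)
   = 1 / (1 + 302.00 + 12.023) = 1/315.02 = 0.003174
[CO3²⁻] = α₂ × DIC = 0.003174 × 0.451 = 0.001432 mmol/L = 1.432 μmol/L
Ksp = 10^(−8.25) = 5.623×10^-9
Ω = [Ca²⁺][CO3²⁻]/Ksp = (1.33×10^-3)(1.432×10^-6) / 5.623×10^-9 = 0.339

Ω = 0.339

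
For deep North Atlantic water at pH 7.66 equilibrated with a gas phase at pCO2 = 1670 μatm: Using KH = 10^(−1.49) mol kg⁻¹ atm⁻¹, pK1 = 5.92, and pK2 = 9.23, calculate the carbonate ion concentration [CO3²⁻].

[CO2*] = KH · pCO2 = 10^(−1.49) × 1670×10^-6 = 5.404×10^-5 mol/kg
α₀ = 1/(1 + K1/[H⁺] + K1K2/[H⁺]²) = 1/(1 + 10^+1.74 + 10^+0.17) = 0.01741
DIC = [CO2*]/α₀ = 5.404×10^-5 / 0.01741 = 3.104 mmol/kg
[CO3²⁻] = α₂·DIC; α₂ = 0.02575, so [CO3²⁻] = 0.02575 × 3.104 = 0.0799 mmol/kg

[CO3²⁻] = 0.0799 mmol/kg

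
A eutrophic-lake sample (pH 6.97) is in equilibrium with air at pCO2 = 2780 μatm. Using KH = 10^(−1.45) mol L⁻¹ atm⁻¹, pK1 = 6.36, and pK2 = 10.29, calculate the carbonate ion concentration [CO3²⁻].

[CO3²⁻] = 0.192 μmol/L

[CO2*] = KH · pCO2 = 10^(−1.45) × 2780×10^-6 = 9.864×10^-5 mol/L
α₀ = 1/(1 + K1/[H⁺] + K1K2/[H⁺]²) = 1/(1 + 10^+0.61 + 10^-2.71) = 0.1970
DIC = [CO2*]/α₀ = 9.864×10^-5 / 0.1970 = 0.5007 mmol/L
[CO3²⁻] = α₂·DIC; α₂ = 0.0003841, so [CO3²⁻] = 0.0003841 × 0.5007 = 0.000192 mmol/L = 0.192 μmol/L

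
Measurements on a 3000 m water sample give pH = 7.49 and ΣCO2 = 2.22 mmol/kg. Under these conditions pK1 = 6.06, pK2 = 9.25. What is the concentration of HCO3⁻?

[HCO3⁻] = 2.11 mmol/kg

α₁ = 1 / (1 + [H⁺]/K1 + K2/[H⁺]) = 1 / (1 + 10^-1.43 + 10^-1.76)
   = 1 / (1 + 0.037154 + 0.017378) = 1/1.0545 = 0.9483
[HCO3⁻] = α₁ × DIC = 0.9483 × 2.22 = 2.11 mmol/kg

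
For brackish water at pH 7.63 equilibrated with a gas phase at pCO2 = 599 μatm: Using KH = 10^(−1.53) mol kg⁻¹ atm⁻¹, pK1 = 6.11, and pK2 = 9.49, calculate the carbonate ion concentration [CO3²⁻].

[CO2*] = KH · pCO2 = 10^(−1.53) × 599×10^-6 = 1.768×10^-5 mol/kg
α₀ = 1/(1 + K1/[H⁺] + K1K2/[H⁺]²) = 1/(1 + 10^+1.52 + 10^-0.34) = 0.02893
DIC = [CO2*]/α₀ = 1.768×10^-5 / 0.02893 = 0.6111 mmol/kg
[CO3²⁻] = α₂·DIC; α₂ = 0.01322, so [CO3²⁻] = 0.01322 × 0.6111 = 0.00808 mmol/kg = 8.08 μmol/kg

[CO3²⁻] = 8.08 μmol/kg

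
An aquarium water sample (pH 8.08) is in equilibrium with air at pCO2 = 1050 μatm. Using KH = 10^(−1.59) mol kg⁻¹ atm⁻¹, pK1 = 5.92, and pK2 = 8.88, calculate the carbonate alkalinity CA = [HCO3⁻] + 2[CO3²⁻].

[CO2*] = KH · pCO2 = 10^(−1.59) × 1050×10^-6 = 2.699×10^-5 mol/kg
α₀ = 1/(1 + K1/[H⁺] + K1K2/[H⁺]²) = 1/(1 + 10^+2.16 + 10^+1.36) = 0.005936
DIC = [CO2*]/α₀ = 2.699×10^-5 / 0.005936 = 4.546 mmol/kg
CA = (α₁ + 2α₂)·DIC = (0.8581 + 2×0.1360) × 4.546 = 5.14 mmol/kg

CA = 5.14 mmol/kg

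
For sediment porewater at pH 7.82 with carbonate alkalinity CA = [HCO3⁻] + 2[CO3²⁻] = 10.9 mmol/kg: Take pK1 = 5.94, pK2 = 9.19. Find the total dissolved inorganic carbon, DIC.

DIC = 10.6 mmol/kg

CA = [HCO3⁻] + 2[CO3²⁻] = (α₁ + 2α₂)·DIC
At pH 7.82: [H⁺]/K1 = 10^-1.88 = 0.013183, K2/[H⁺] = 10^-1.37 = 0.042658
α₁ = 1/(1 + 0.013183 + 0.042658) = 1/1.0558 = 0.9471; α₂ = α₁·K2/[H⁺] = 0.04040
α₁ + 2α₂ = 1.0279
DIC = CA / (α₁ + 2α₂) = 10.9 / 1.0279 = 10.6 mmol/kg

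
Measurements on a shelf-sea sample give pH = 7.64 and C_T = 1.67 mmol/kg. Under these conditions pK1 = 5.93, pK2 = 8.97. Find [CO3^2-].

α₂ = 1 / (1 + [H⁺]/K2 + [H⁺]²/(K1K2)) = 1 / (1 + 10^+1.33 + 10^-0.38)
   = 1 / (1 + 21.380 + 0.41687) = 1/22.796 = 0.04387
[CO3²⁻] = α₂ × DIC = 0.04387 × 1.67 = 0.0733 mmol/kg

[CO3²⁻] = 0.0733 mmol/kg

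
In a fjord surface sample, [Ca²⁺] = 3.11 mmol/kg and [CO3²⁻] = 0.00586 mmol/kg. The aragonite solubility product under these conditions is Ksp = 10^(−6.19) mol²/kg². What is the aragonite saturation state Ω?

Ω = 0.0282

Ksp = 10^(−6.19) = 6.457×10^-7
Ω = [Ca²⁺][CO3²⁻]/Ksp = (3.11×10^-3)(0.00586×10^-3) / 6.457×10^-7 = 0.0282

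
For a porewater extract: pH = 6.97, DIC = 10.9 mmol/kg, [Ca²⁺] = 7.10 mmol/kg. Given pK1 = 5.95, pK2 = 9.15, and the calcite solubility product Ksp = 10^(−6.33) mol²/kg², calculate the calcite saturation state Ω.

Ω = 0.992

α₂ = 1 / (1 + [H⁺]/K2 + [H⁺]²/(K1K2)) = 1 / (1 + 10^+2.18 + 10^+1.16)
   = 1 / (1 + 151.36 + 14.454) = 1/166.81 = 0.005995
[CO3²⁻] = α₂ × DIC = 0.005995 × 10.9 = 0.06534 mmol/kg
Ksp = 10^(−6.33) = 4.677×10^-7
Ω = [Ca²⁺][CO3²⁻]/Ksp = (7.10×10^-3)(6.534×10^-5) / 4.677×10^-7 = 0.992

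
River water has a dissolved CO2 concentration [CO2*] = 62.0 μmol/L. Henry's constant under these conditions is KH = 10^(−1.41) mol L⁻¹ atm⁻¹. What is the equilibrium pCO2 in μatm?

KH = 10^(−1.41) = 3.890×10^-2 mol L⁻¹ atm⁻¹
pCO2 = [CO2*]/KH = 62.0×10^-6 / 3.890×10^-2 = 1.59×10^-3 atm = 1590 μatm

pCO2 = 1590 μatm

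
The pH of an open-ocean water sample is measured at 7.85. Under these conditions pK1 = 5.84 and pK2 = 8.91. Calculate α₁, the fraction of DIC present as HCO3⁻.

α₁ = 1 / (1 + [H⁺]/K1 + K2/[H⁺]) = 1 / (1 + 10^-2.01 + 10^-1.06)
   = 1 / (1 + 0.0097724 + 0.087096) = 1/1.0969 = 0.9117

α₁ = 0.912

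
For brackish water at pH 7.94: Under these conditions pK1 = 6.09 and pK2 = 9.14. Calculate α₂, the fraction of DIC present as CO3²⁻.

α₂ = 1 / (1 + [H⁺]/K2 + [H⁺]²/(K1K2)) = 1 / (1 + 10^+1.20 + 10^-0.65)
   = 1 / (1 + 15.849 + 0.22387) = 1/17.073 = 0.05857

α₂ = 0.0586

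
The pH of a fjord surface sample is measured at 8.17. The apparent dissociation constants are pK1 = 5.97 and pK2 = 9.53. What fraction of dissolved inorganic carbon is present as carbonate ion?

α₂ = 1 / (1 + [H⁺]/K2 + [H⁺]²/(K1K2)) = 1 / (1 + 10^+1.36 + 10^-0.84)
   = 1 / (1 + 22.909 + 0.14454) = 1/24.053 = 0.04157

α₂ = 0.0416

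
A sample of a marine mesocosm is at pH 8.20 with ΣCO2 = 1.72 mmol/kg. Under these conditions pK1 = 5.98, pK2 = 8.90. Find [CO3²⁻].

[CO3²⁻] = 0.285 mmol/kg

α₂ = 1 / (1 + [H⁺]/K2 + [H⁺]²/(K1K2)) = 1 / (1 + 10^+0.70 + 10^-1.52)
   = 1 / (1 + 5.0119 + 0.030200) = 1/6.0421 = 0.1655
[CO3²⁻] = α₂ × DIC = 0.1655 × 1.72 = 0.285 mmol/kg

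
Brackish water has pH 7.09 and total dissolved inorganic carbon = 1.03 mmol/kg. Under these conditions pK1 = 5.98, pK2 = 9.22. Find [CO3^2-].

α₂ = 1 / (1 + [H⁺]/K2 + [H⁺]²/(K1K2)) = 1 / (1 + 10^+2.13 + 10^+1.02)
   = 1 / (1 + 134.90 + 10.471) = 1/146.37 = 0.006832
[CO3²⁻] = α₂ × DIC = 0.006832 × 1.03 = 0.00704 mmol/kg = 7.04 μmol/kg

[CO3²⁻] = 7.04 μmol/kg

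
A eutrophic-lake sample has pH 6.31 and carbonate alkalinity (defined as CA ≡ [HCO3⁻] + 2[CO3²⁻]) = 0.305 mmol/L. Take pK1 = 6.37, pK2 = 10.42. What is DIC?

CA = [HCO3⁻] + 2[CO3²⁻] = (α₁ + 2α₂)·DIC
At pH 6.31: [H⁺]/K1 = 10^0.06 = 1.1482, K2/[H⁺] = 10^-4.11 = 7.7625×10^-5
α₁ = 1/(1 + 1.1482 + 7.7625×10^-5) = 1/2.1482 = 0.4655; α₂ = α₁·K2/[H⁺] = 3.613×10^-5
α₁ + 2α₂ = 0.4656
DIC = CA / (α₁ + 2α₂) = 0.305 / 0.4656 = 0.655 mmol/L

DIC = 0.655 mmol/L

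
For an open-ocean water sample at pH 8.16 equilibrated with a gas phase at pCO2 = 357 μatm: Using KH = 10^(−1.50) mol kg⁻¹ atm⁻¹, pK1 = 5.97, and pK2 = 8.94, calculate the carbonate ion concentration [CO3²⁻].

[CO3²⁻] = 0.290 mmol/kg

[CO2*] = KH · pCO2 = 10^(−1.50) × 357×10^-6 = 1.129×10^-5 mol/kg
α₀ = 1/(1 + K1/[H⁺] + K1K2/[H⁺]²) = 1/(1 + 10^+2.19 + 10^+1.41) = 0.005507
DIC = [CO2*]/α₀ = 1.129×10^-5 / 0.005507 = 2.050 mmol/kg
[CO3²⁻] = α₂·DIC; α₂ = 0.1416, so [CO3²⁻] = 0.1416 × 2.050 = 0.290 mmol/kg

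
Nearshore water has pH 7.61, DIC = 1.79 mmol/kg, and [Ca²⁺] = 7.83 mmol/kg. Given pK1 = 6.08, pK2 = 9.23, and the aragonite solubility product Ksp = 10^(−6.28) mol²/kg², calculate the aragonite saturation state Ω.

Ω = 0.608

α₂ = 1 / (1 + [H⁺]/K2 + [H⁺]²/(K1K2)) = 1 / (1 + 10^+1.62 + 10^+0.09)
   = 1 / (1 + 41.687 + 1.2303) = 1/43.917 = 0.02277
[CO3²⁻] = α₂ × DIC = 0.02277 × 1.79 = 0.04076 mmol/kg
Ksp = 10^(−6.28) = 5.248×10^-7
Ω = [Ca²⁺][CO3²⁻]/Ksp = (7.83×10^-3)(4.076×10^-5) / 5.248×10^-7 = 0.608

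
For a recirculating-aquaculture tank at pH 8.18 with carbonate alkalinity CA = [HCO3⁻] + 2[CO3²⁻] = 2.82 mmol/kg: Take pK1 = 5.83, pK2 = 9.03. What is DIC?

CA = [HCO3⁻] + 2[CO3²⁻] = (α₁ + 2α₂)·DIC
At pH 8.18: [H⁺]/K1 = 10^-2.35 = 0.0044668, K2/[H⁺] = 10^-0.85 = 0.14125
α₁ = 1/(1 + 0.0044668 + 0.14125) = 1/1.1457 = 0.8728; α₂ = α₁·K2/[H⁺] = 0.1233
α₁ + 2α₂ = 1.1194
DIC = CA / (α₁ + 2α₂) = 2.82 / 1.1194 = 2.52 mmol/kg

DIC = 2.52 mmol/kg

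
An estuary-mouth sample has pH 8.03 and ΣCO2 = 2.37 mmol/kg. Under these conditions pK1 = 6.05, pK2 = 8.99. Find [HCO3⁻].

[HCO3⁻] = 2.12 mmol/kg

α₁ = 1 / (1 + [H⁺]/K1 + K2/[H⁺]) = 1 / (1 + 10^-1.98 + 10^-0.96)
   = 1 / (1 + 0.010471 + 0.10965) = 1/1.1201 = 0.8928
[HCO3⁻] = α₁ × DIC = 0.8928 × 2.37 = 2.12 mmol/kg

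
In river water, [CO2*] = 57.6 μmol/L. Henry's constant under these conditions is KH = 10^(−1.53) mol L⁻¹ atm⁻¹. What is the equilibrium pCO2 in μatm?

pCO2 = 1950 μatm

KH = 10^(−1.53) = 2.951×10^-2 mol L⁻¹ atm⁻¹
pCO2 = [CO2*]/KH = 57.6×10^-6 / 2.951×10^-2 = 1.95×10^-3 atm = 1950 μatm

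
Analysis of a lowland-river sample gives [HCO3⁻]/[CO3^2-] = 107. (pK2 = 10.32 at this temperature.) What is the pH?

pH = 8.29

From K2 = [H⁺][CO3^2-]/[HCO3⁻]:  pH = pK2 − log₁₀([HCO3⁻]/[CO3^2-])
log₁₀(107) = +2.029
pH = 10.32 − (+2.029) = 8.29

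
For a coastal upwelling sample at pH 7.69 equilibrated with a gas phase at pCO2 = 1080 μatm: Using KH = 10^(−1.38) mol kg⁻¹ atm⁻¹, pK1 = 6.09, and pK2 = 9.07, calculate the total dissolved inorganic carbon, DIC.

[CO2*] = KH · pCO2 = 10^(−1.38) × 1080×10^-6 = 4.502×10^-5 mol/kg
α₀ = 1/(1 + K1/[H⁺] + K1K2/[H⁺]²) = 1/(1 + 10^+1.60 + 10^+0.22) = 0.02355
DIC = [CO2*]/α₀ = 4.502×10^-5 / 0.02355 = 1.91 mmol/kg

DIC = 1.91 mmol/kg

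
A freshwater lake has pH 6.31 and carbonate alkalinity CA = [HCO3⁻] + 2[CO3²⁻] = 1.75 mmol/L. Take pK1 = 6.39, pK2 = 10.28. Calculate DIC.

CA = [HCO3⁻] + 2[CO3²⁻] = (α₁ + 2α₂)·DIC
At pH 6.31: [H⁺]/K1 = 10^0.08 = 1.2023, K2/[H⁺] = 10^-3.97 = 0.00010715
α₁ = 1/(1 + 1.2023 + 0.00010715) = 1/2.2024 = 0.4541; α₂ = α₁·K2/[H⁺] = 4.865×10^-5
α₁ + 2α₂ = 0.4542
DIC = CA / (α₁ + 2α₂) = 1.75 / 0.4542 = 3.85 mmol/L

DIC = 3.85 mmol/L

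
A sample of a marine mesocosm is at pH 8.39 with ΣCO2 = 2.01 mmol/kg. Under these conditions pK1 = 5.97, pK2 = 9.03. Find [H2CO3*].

[CO2*] = 6.20 μmol/kg

α₀ = 1 / (1 + K1/[H⁺] + K1K2/[H⁺]²) = 1 / (1 + 10^+2.42 + 10^+1.78)
   = 1 / (1 + 263.03 + 60.256) = 1/324.28 = 0.003084
[CO2*] = α₀ × DIC = 0.003084 × 2.01 = 0.00620 mmol/kg = 6.20 μmol/kg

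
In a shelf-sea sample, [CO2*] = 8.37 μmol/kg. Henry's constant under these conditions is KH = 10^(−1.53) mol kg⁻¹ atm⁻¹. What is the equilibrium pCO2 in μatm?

pCO2 = 284 μatm

KH = 10^(−1.53) = 2.951×10^-2 mol kg⁻¹ atm⁻¹
pCO2 = [CO2*]/KH = 8.37×10^-6 / 2.951×10^-2 = 2.84×10^-4 atm = 284 μatm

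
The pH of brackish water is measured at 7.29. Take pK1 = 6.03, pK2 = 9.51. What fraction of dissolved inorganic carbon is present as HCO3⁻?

α₁ = 1 / (1 + [H⁺]/K1 + K2/[H⁺]) = 1 / (1 + 10^-1.26 + 10^-2.22)
   = 1 / (1 + 0.054954 + 0.0060256) = 1/1.0610 = 0.9425

α₁ = 0.943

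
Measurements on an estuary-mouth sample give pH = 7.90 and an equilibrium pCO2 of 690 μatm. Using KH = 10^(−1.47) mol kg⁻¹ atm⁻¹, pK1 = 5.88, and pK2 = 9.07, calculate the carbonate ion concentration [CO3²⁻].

[CO2*] = KH · pCO2 = 10^(−1.47) × 690×10^-6 = 2.338×10^-5 mol/kg
α₀ = 1/(1 + K1/[H⁺] + K1K2/[H⁺]²) = 1/(1 + 10^+2.02 + 10^+0.85) = 0.008866
DIC = [CO2*]/α₀ = 2.338×10^-5 / 0.008866 = 2.637 mmol/kg
[CO3²⁻] = α₂·DIC; α₂ = 0.06277, so [CO3²⁻] = 0.06277 × 2.637 = 0.166 mmol/kg

[CO3²⁻] = 0.166 mmol/kg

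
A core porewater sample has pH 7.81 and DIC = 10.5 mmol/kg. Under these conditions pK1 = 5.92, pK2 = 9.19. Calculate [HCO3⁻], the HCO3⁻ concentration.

α₁ = 1 / (1 + [H⁺]/K1 + K2/[H⁺]) = 1 / (1 + 10^-1.89 + 10^-1.38)
   = 1 / (1 + 0.012882 + 0.041687) = 1/1.0546 = 0.9483
[HCO3⁻] = α₁ × DIC = 0.9483 × 10.5 = 9.96 mmol/kg

[HCO3⁻] = 9.96 mmol/kg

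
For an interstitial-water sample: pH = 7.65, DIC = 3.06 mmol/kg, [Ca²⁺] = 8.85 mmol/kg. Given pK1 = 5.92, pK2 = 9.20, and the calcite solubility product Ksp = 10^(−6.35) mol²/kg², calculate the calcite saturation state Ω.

Ω = 1.63

α₂ = 1 / (1 + [H⁺]/K2 + [H⁺]²/(K1K2)) = 1 / (1 + 10^+1.55 + 10^-0.18)
   = 1 / (1 + 35.481 + 0.66069) = 1/37.142 = 0.02692
[CO3²⁻] = α₂ × DIC = 0.02692 × 3.06 = 0.08239 mmol/kg
Ksp = 10^(−6.35) = 4.467×10^-7
Ω = [Ca²⁺][CO3²⁻]/Ksp = (8.85×10^-3)(8.239×10^-5) / 4.467×10^-7 = 1.63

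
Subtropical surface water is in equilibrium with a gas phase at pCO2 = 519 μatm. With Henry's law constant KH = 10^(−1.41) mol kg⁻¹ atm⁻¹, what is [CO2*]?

KH = 10^(−1.41) = 3.890×10^-2 mol kg⁻¹ atm⁻¹
[CO2*] = KH · pCO2 = 3.890×10^-2 × 519×10^-6 atm = 2.02×10^-5 mol/kg

[CO2*] = 20.2 μmol/kg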